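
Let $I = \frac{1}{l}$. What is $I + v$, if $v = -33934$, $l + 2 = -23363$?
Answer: $- \frac{792867911}{23365} \approx -33934.0$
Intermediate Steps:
$l = -23365$ ($l = -2 - 23363 = -23365$)
$I = - \frac{1}{23365}$ ($I = \frac{1}{-23365} = - \frac{1}{23365} \approx -4.2799 \cdot 10^{-5}$)
$I + v = - \frac{1}{23365} - 33934 = - \frac{792867911}{23365}$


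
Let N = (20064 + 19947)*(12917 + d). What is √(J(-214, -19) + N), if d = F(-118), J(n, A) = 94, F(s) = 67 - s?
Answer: 2*√131056054 ≈ 22896.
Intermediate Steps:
d = 185 (d = 67 - 1*(-118) = 67 + 118 = 185)
N = 524224122 (N = (20064 + 19947)*(12917 + 185) = 40011*13102 = 524224122)
√(J(-214, -19) + N) = √(94 + 524224122) = √524224216 = 2*√131056054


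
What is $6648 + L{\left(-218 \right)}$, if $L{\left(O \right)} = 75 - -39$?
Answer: $6762$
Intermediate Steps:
$L{\left(O \right)} = 114$ ($L{\left(O \right)} = 75 + 39 = 114$)
$6648 + L{\left(-218 \right)} = 6648 + 114 = 6762$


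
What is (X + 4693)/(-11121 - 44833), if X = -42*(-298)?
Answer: -17209/55954 ≈ -0.30756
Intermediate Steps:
X = 12516
(X + 4693)/(-11121 - 44833) = (12516 + 4693)/(-11121 - 44833) = 17209/(-55954) = 17209*(-1/55954) = -17209/55954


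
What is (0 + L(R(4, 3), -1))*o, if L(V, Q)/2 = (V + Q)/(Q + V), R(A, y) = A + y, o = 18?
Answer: 36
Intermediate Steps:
L(V, Q) = 2 (L(V, Q) = 2*((V + Q)/(Q + V)) = 2*((Q + V)/(Q + V)) = 2*1 = 2)
(0 + L(R(4, 3), -1))*o = (0 + 2)*18 = 2*18 = 36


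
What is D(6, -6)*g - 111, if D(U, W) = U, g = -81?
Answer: -597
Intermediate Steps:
D(6, -6)*g - 111 = 6*(-81) - 111 = -486 - 111 = -597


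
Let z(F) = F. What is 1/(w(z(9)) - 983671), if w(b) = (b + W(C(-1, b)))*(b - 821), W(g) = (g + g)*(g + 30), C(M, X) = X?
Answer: -1/1561003 ≈ -6.4061e-7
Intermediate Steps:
W(g) = 2*g*(30 + g) (W(g) = (2*g)*(30 + g) = 2*g*(30 + g))
w(b) = (-821 + b)*(b + 2*b*(30 + b)) (w(b) = (b + 2*b*(30 + b))*(b - 821) = (b + 2*b*(30 + b))*(-821 + b) = (-821 + b)*(b + 2*b*(30 + b)))
1/(w(z(9)) - 983671) = 1/(9*(-50081 - 1581*9 + 2*9**2) - 983671) = 1/(9*(-50081 - 14229 + 2*81) - 983671) = 1/(9*(-50081 - 14229 + 162) - 983671) = 1/(9*(-64148) - 983671) = 1/(-577332 - 983671) = 1/(-1561003) = -1/1561003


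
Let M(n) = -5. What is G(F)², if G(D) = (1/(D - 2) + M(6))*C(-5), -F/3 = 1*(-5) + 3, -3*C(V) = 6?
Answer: 361/4 ≈ 90.250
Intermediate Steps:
C(V) = -2 (C(V) = -⅓*6 = -2)
F = 6 (F = -3*(1*(-5) + 3) = -3*(-5 + 3) = -3*(-2) = 6)
G(D) = 10 - 2/(-2 + D) (G(D) = (1/(D - 2) - 5)*(-2) = (1/(-2 + D) - 5)*(-2) = (-5 + 1/(-2 + D))*(-2) = 10 - 2/(-2 + D))
G(F)² = (2*(-11 + 5*6)/(-2 + 6))² = (2*(-11 + 30)/4)² = (2*(¼)*19)² = (19/2)² = 361/4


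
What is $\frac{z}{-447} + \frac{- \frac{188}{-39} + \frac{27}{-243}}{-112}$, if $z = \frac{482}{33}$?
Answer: $- \frac{1604881}{21477456} \approx -0.074724$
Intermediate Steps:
$z = \frac{482}{33}$ ($z = 482 \cdot \frac{1}{33} = \frac{482}{33} \approx 14.606$)
$\frac{z}{-447} + \frac{- \frac{188}{-39} + \frac{27}{-243}}{-112} = \frac{482}{33 \left(-447\right)} + \frac{- \frac{188}{-39} + \frac{27}{-243}}{-112} = \frac{482}{33} \left(- \frac{1}{447}\right) + \left(\left(-188\right) \left(- \frac{1}{39}\right) + 27 \left(- \frac{1}{243}\right)\right) \left(- \frac{1}{112}\right) = - \frac{482}{14751} + \left(\frac{188}{39} - \frac{1}{9}\right) \left(- \frac{1}{112}\right) = - \frac{482}{14751} + \frac{551}{117} \left(- \frac{1}{112}\right) = - \frac{482}{14751} - \frac{551}{13104} = - \frac{1604881}{21477456}$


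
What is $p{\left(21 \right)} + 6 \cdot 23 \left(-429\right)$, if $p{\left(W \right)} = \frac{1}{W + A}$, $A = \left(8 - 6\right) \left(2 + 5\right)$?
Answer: $- \frac{2072069}{35} \approx -59202.0$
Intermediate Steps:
$A = 14$ ($A = 2 \cdot 7 = 14$)
$p{\left(W \right)} = \frac{1}{14 + W}$ ($p{\left(W \right)} = \frac{1}{W + 14} = \frac{1}{14 + W}$)
$p{\left(21 \right)} + 6 \cdot 23 \left(-429\right) = \frac{1}{14 + 21} + 6 \cdot 23 \left(-429\right) = \frac{1}{35} + 138 \left(-429\right) = \frac{1}{35} - 59202 = - \frac{2072069}{35}$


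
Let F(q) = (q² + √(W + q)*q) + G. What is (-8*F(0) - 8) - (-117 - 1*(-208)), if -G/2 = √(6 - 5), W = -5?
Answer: -83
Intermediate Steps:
G = -2 (G = -2*√(6 - 5) = -2*√1 = -2*1 = -2)
F(q) = -2 + q² + q*√(-5 + q) (F(q) = (q² + √(-5 + q)*q) - 2 = (q² + q*√(-5 + q)) - 2 = -2 + q² + q*√(-5 + q))
(-8*F(0) - 8) - (-117 - 1*(-208)) = (-8*(-2 + 0² + 0*√(-5 + 0)) - 8) - (-117 - 1*(-208)) = (-8*(-2 + 0 + 0*√(-5)) - 8) - (-117 + 208) = (-8*(-2 + 0 + 0*(I*√5)) - 8) - 1*91 = (-8*(-2 + 0 + 0) - 8) - 91 = (-8*(-2) - 8) - 91 = (16 - 8) - 91 = 8 - 91 = -83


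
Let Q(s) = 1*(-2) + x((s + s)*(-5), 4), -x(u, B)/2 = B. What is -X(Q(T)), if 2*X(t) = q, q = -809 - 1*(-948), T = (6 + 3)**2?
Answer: -139/2 ≈ -69.500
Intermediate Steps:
T = 81 (T = 9**2 = 81)
x(u, B) = -2*B
Q(s) = -10 (Q(s) = 1*(-2) - 2*4 = -2 - 8 = -10)
q = 139 (q = -809 + 948 = 139)
X(t) = 139/2 (X(t) = (1/2)*139 = 139/2)
-X(Q(T)) = -1*139/2 = -139/2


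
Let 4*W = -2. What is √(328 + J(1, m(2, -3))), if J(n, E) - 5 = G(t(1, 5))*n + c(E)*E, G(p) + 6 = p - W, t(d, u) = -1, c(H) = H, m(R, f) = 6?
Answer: 5*√58/2 ≈ 19.039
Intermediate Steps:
W = -½ (W = (¼)*(-2) = -½ ≈ -0.50000)
G(p) = -11/2 + p (G(p) = -6 + (p - 1*(-½)) = -6 + (p + ½) = -6 + (½ + p) = -11/2 + p)
J(n, E) = 5 + E² - 13*n/2 (J(n, E) = 5 + ((-11/2 - 1)*n + E*E) = 5 + (-13*n/2 + E²) = 5 + (E² - 13*n/2) = 5 + E² - 13*n/2)
√(328 + J(1, m(2, -3))) = √(328 + (5 + 6² - 13/2*1)) = √(328 + (5 + 36 - 13/2)) = √(328 + 69/2) = √(725/2) = 5*√58/2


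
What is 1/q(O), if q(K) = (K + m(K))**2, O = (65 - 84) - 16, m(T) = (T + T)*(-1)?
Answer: 1/1225 ≈ 0.00081633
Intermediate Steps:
m(T) = -2*T (m(T) = (2*T)*(-1) = -2*T)
O = -35 (O = -19 - 16 = -35)
q(K) = K**2 (q(K) = (K - 2*K)**2 = (-K)**2 = K**2)
1/q(O) = 1/((-35)**2) = 1/1225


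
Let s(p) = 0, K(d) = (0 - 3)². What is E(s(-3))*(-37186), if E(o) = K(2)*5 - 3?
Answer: -1561812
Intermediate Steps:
K(d) = 9 (K(d) = (-3)² = 9)
E(o) = 42 (E(o) = 9*5 - 3 = 45 - 3 = 42)
E(s(-3))*(-37186) = 42*(-37186) = -1561812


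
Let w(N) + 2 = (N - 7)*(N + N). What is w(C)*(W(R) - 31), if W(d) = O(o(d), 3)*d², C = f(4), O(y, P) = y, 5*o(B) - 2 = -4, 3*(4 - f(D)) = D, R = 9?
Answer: 71642/45 ≈ 1592.0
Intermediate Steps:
f(D) = 4 - D/3
o(B) = -⅖ (o(B) = ⅖ + (⅕)*(-4) = ⅖ - ⅘ = -⅖)
C = 8/3 (C = 4 - ⅓*4 = 4 - 4/3 = 8/3 ≈ 2.6667)
w(N) = -2 + 2*N*(-7 + N) (w(N) = -2 + (N - 7)*(N + N) = -2 + (-7 + N)*(2*N) = -2 + 2*N*(-7 + N))
W(d) = -2*d²/5
w(C)*(W(R) - 31) = (-2 - 14*8/3 + 2*(8/3)²)*(-⅖*9² - 31) = (-2 - 112/3 + 2*(64/9))*(-⅖*81 - 31) = (-2 - 112/3 + 128/9)*(-162/5 - 31) = -226/9*(-317/5) = 71642/45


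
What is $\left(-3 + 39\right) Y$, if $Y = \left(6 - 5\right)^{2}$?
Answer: $36$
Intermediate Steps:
$Y = 1$ ($Y = 1^{2} = 1$)
$\left(-3 + 39\right) Y = \left(-3 + 39\right) 1 = 36 \cdot 1 = 36$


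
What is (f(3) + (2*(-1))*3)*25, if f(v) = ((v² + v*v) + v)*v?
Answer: 1425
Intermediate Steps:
f(v) = v*(v + 2*v²) (f(v) = ((v² + v²) + v)*v = (2*v² + v)*v = (v + 2*v²)*v = v*(v + 2*v²))
(f(3) + (2*(-1))*3)*25 = (3²*(1 + 2*3) + (2*(-1))*3)*25 = (9*(1 + 6) - 2*3)*25 = (9*7 - 6)*25 = (63 - 6)*25 = 57*25 = 1425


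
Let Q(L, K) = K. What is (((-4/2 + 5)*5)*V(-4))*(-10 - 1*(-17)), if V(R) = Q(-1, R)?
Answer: -420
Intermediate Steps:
V(R) = R
(((-4/2 + 5)*5)*V(-4))*(-10 - 1*(-17)) = (((-4/2 + 5)*5)*(-4))*(-10 - 1*(-17)) = (((-4*½ + 5)*5)*(-4))*(-10 + 17) = (((-2 + 5)*5)*(-4))*7 = ((3*5)*(-4))*7 = (15*(-4))*7 = -60*7 = -420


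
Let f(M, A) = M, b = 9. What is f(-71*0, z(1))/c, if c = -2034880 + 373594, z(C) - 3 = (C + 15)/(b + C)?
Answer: 0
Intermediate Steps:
z(C) = 3 + (15 + C)/(9 + C) (z(C) = 3 + (C + 15)/(9 + C) = 3 + (15 + C)/(9 + C))
c = -1661286
f(-71*0, z(1))/c = -71*0/(-1661286) = 0*(-1/1661286) = 0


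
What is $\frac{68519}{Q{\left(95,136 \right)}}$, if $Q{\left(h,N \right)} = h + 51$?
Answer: $\frac{68519}{146} \approx 469.31$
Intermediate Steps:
$Q{\left(h,N \right)} = 51 + h$
$\frac{68519}{Q{\left(95,136 \right)}} = \frac{68519}{51 + 95} = \frac{68519}{146}$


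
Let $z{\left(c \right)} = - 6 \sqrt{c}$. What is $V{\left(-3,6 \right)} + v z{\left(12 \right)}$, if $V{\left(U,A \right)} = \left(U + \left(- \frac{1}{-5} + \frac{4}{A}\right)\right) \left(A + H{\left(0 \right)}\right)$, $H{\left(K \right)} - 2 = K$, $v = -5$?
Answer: $- \frac{256}{15} + 60 \sqrt{3} \approx 86.856$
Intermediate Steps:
$H{\left(K \right)} = 2 + K$
$V{\left(U,A \right)} = \left(2 + A\right) \left(\frac{1}{5} + U + \frac{4}{A}\right)$ ($V{\left(U,A \right)} = \left(U + \left(- \frac{1}{-5} + \frac{4}{A}\right)\right) \left(A + \left(2 + 0\right)\right) = \left(U + \left(\left(-1\right) \left(- \frac{1}{5}\right) + \frac{4}{A}\right)\right) \left(A + 2\right) = \left(U + \left(\frac{1}{5} + \frac{4}{A}\right)\right) \left(2 + A\right) = \left(\frac{1}{5} + U + \frac{4}{A}\right) \left(2 + A\right) = \left(2 + A\right) \left(\frac{1}{5} + U + \frac{4}{A}\right)$)
$V{\left(-3,6 \right)} + v z{\left(12 \right)} = \left(\frac{22}{5} + 2 \left(-3\right) + \frac{8}{6} + \frac{1}{5} \cdot 6 + 6 \left(-3\right)\right) - 5 \left(- 6 \sqrt{12}\right) = \left(\frac{22}{5} - 6 + 8 \cdot \frac{1}{6} + \frac{6}{5} - 18\right) - 5 \left(- 6 \cdot 2 \sqrt{3}\right) = \left(\frac{22}{5} - 6 + \frac{4}{3} + \frac{6}{5} - 18\right) - 5 \left(- 12 \sqrt{3}\right) = - \frac{256}{15} + 60 \sqrt{3}$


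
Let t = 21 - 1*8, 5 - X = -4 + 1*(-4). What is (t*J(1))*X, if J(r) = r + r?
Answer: 338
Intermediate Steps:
X = 13 (X = 5 - (-4 + 1*(-4)) = 5 - (-4 - 4) = 5 - 1*(-8) = 5 + 8 = 13)
J(r) = 2*r
t = 13 (t = 21 - 8 = 13)
(t*J(1))*X = (13*(2*1))*13 = (13*2)*13 = 26*13 = 338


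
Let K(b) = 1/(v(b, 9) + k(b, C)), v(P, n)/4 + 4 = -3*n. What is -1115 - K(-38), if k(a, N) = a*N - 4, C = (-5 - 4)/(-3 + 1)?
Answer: -333384/299 ≈ -1115.0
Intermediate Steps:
v(P, n) = -16 - 12*n (v(P, n) = -16 + 4*(-3*n) = -16 - 12*n)
C = 9/2 (C = -9/(-2) = -9*(-½) = 9/2 ≈ 4.5000)
k(a, N) = -4 + N*a (k(a, N) = N*a - 4 = -4 + N*a)
K(b) = 1/(-128 + 9*b/2) (K(b) = 1/((-16 - 12*9) + (-4 + 9*b/2)) = 1/((-16 - 108) + (-4 + 9*b/2)) = 1/(-124 + (-4 + 9*b/2)) = 1/(-128 + 9*b/2))
-1115 - K(-38) = -1115 - 2/(-256 + 9*(-38)) = -1115 - 2/(-256 - 342) = -1115 - 2/(-598) = -1115 - 2*(-1)/598 = -1115 - 1*(-1/299) = -1115 + 1/299 = -333384/299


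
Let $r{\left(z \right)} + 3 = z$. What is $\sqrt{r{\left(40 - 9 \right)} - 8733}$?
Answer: $i \sqrt{8705} \approx 93.301 i$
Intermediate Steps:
$r{\left(z \right)} = -3 + z$
$\sqrt{r{\left(40 - 9 \right)} - 8733} = \sqrt{\left(-3 + \left(40 - 9\right)\right) - 8733} = \sqrt{\left(-3 + 31\right) - 8733} = \sqrt{28 - 8733} = \sqrt{-8705} = i \sqrt{8705}$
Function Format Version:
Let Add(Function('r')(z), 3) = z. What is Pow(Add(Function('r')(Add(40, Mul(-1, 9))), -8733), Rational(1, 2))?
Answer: Mul(I, Pow(8705, Rational(1, 2))) ≈ Mul(93.301, I)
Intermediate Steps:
Function('r')(z) = Add(-3, z)
Pow(Add(Function('r')(Add(40, Mul(-1, 9))), -8733), Rational(1, 2)) = Pow(Add(Add(-3, Add(40, Mul(-1, 9))), -8733), Rational(1, 2)) = Pow(Add(Add(-3, Add(40, -9)), -8733), Rational(1, 2)) = Pow(Add(Add(-3, 31), -8733), Rational(1, 2)) = Pow(Add(28, -8733), Rational(1, 2)) = Pow(-8705, Rational(1, 2)) = Mul(I, Pow(8705, Rational(1, 2)))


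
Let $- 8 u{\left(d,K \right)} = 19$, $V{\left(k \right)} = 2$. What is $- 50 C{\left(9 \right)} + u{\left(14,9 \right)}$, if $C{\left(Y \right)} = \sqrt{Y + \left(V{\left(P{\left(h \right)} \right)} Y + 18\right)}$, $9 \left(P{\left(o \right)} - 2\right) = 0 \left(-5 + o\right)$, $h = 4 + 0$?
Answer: $- \frac{19}{8} - 150 \sqrt{5} \approx -337.79$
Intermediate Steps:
$h = 4$
$P{\left(o \right)} = 2$ ($P{\left(o \right)} = 2 + \frac{0 \left(-5 + o\right)}{9} = 2 + \frac{1}{9} \cdot 0 = 2 + 0 = 2$)
$u{\left(d,K \right)} = - \frac{19}{8}$ ($u{\left(d,K \right)} = \left(- \frac{1}{8}\right) 19 = - \frac{19}{8}$)
$C{\left(Y \right)} = \sqrt{18 + 3 Y}$ ($C{\left(Y \right)} = \sqrt{Y + \left(2 Y + 18\right)} = \sqrt{Y + \left(18 + 2 Y\right)} = \sqrt{18 + 3 Y}$)
$- 50 C{\left(9 \right)} + u{\left(14,9 \right)} = - 50 \sqrt{18 + 3 \cdot 9} - \frac{19}{8} = - 50 \sqrt{18 + 27} - \frac{19}{8} = - 50 \sqrt{45} - \frac{19}{8} = - 50 \cdot 3 \sqrt{5} - \frac{19}{8} = - 150 \sqrt{5} - \frac{19}{8} = - \frac{19}{8} - 150 \sqrt{5}$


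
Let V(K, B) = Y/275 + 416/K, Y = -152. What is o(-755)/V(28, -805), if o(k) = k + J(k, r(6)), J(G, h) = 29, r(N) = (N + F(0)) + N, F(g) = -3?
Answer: -698775/13768 ≈ -50.754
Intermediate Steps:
r(N) = -3 + 2*N (r(N) = (N - 3) + N = (-3 + N) + N = -3 + 2*N)
V(K, B) = -152/275 + 416/K
o(k) = 29 + k (o(k) = k + 29 = 29 + k)
o(-755)/V(28, -805) = (29 - 755)/(-152/275 + 416/28) = -726/(-152/275 + 416*(1/28)) = -726/(-152/275 + 104/7) = -726/27536/1925 = -726*1925/27536 = -698775/13768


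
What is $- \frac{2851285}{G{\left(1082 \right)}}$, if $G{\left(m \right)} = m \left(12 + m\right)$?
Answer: $- \frac{2851285}{1183708} \approx -2.4088$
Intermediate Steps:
$- \frac{2851285}{G{\left(1082 \right)}} = - \frac{2851285}{1082 \left(12 + 1082\right)} = - \frac{2851285}{1082 \cdot 1094} = - \frac{2851285}{1183708}$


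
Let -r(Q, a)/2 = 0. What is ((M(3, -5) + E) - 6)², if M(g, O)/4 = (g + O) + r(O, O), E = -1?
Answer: 225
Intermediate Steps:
r(Q, a) = 0 (r(Q, a) = -2*0 = 0)
M(g, O) = 4*O + 4*g (M(g, O) = 4*((g + O) + 0) = 4*((O + g) + 0) = 4*(O + g) = 4*O + 4*g)
((M(3, -5) + E) - 6)² = (((4*(-5) + 4*3) - 1) - 6)² = (((-20 + 12) - 1) - 6)² = ((-8 - 1) - 6)² = (-9 - 6)² = (-15)² = 225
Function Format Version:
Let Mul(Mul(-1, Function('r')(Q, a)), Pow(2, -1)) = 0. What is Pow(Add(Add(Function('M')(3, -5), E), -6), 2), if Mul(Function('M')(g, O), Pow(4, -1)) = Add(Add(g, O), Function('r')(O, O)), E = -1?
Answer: 225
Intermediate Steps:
Function('r')(Q, a) = 0 (Function('r')(Q, a) = Mul(-2, 0) = 0)
Function('M')(g, O) = Add(Mul(4, O), Mul(4, g)) (Function('M')(g, O) = Mul(4, Add(Add(g, O), 0)) = Mul(4, Add(Add(O, g), 0)) = Mul(4, Add(O, g)) = Add(Mul(4, O), Mul(4, g)))
Pow(Add(Add(Function('M')(3, -5), E), -6), 2) = Pow(Add(Add(Add(Mul(4, -5), Mul(4, 3)), -1), -6), 2) = Pow(Add(Add(Add(-20, 12), -1), -6), 2) = Pow(Add(Add(-8, -1), -6), 2) = Pow(Add(-9, -6), 2) = Pow(-15, 2) = 225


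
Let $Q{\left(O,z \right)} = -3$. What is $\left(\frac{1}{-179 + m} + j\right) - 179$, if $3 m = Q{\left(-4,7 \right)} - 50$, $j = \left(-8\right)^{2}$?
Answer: $- \frac{67853}{590} \approx -115.01$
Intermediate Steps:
$j = 64$
$m = - \frac{53}{3}$ ($m = \frac{-3 - 50}{3} = \frac{1}{3} \left(-53\right) = - \frac{53}{3} \approx -17.667$)
$\left(\frac{1}{-179 + m} + j\right) - 179 = \left(\frac{1}{-179 - \frac{53}{3}} + 64\right) - 179 = \left(\frac{1}{- \frac{590}{3}} + 64\right) - 179 = \left(- \frac{3}{590} + 64\right) - 179 = \frac{37757}{590} - 179 = - \frac{67853}{590}$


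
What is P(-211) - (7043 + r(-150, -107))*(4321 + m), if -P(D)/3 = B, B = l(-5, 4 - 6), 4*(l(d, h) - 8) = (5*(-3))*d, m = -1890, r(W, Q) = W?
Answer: -67027853/4 ≈ -1.6757e+7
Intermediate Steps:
l(d, h) = 8 - 15*d/4 (l(d, h) = 8 + ((5*(-3))*d)/4 = 8 + (-15*d)/4 = 8 - 15*d/4)
B = 107/4 (B = 8 - 15/4*(-5) = 8 + 75/4 = 107/4 ≈ 26.750)
P(D) = -321/4 (P(D) = -3*107/4 = -321/4)
P(-211) - (7043 + r(-150, -107))*(4321 + m) = -321/4 - (7043 - 150)*(4321 - 1890) = -321/4 - 6893*2431 = -321/4 - 1*16756883 = -321/4 - 16756883 = -67027853/4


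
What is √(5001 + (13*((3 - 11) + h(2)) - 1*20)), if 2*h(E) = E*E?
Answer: √4903 ≈ 70.021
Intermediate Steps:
h(E) = E²/2 (h(E) = (E*E)/2 = E²/2)
√(5001 + (13*((3 - 11) + h(2)) - 1*20)) = √(5001 + (13*((3 - 11) + (½)*2²) - 1*20)) = √(5001 + (13*(-8 + (½)*4) - 20)) = √(5001 + (13*(-8 + 2) - 20)) = √(5001 + (13*(-6) - 20)) = √(5001 + (-78 - 20)) = √(5001 - 98) = √4903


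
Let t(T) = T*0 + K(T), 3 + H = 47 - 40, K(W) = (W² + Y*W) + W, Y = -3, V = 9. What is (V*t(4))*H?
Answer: 288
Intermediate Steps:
K(W) = W² - 2*W (K(W) = (W² - 3*W) + W = W² - 2*W)
H = 4 (H = -3 + (47 - 40) = -3 + 7 = 4)
t(T) = T*(-2 + T) (t(T) = T*0 + T*(-2 + T) = 0 + T*(-2 + T) = T*(-2 + T))
(V*t(4))*H = (9*(4*(-2 + 4)))*4 = (9*(4*2))*4 = (9*8)*4 = 72*4 = 288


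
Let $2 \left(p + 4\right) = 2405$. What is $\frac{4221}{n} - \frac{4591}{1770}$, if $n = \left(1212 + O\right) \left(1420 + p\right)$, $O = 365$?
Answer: $- \frac{37900974319}{14617985730} \approx -2.5928$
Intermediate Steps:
$p = \frac{2397}{2}$ ($p = -4 + \frac{1}{2} \cdot 2405 = -4 + \frac{2405}{2} = \frac{2397}{2} \approx 1198.5$)
$n = \frac{8258749}{2}$ ($n = \left(1212 + 365\right) \left(1420 + \frac{2397}{2}\right) = 1577 \cdot \frac{5237}{2} = \frac{8258749}{2} \approx 4.1294 \cdot 10^{6}$)
$\frac{4221}{n} - \frac{4591}{1770} = \frac{4221}{\frac{8258749}{2}} - \frac{4591}{1770} = 4221 \cdot \frac{2}{8258749} - \frac{4591}{1770} = \frac{8442}{8258749} - \frac{4591}{1770} = - \frac{37900974319}{14617985730}$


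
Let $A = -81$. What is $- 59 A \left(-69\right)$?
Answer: $-329751$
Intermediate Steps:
$- 59 A \left(-69\right) = \left(-59\right) \left(-81\right) \left(-69\right) = 4779 \left(-69\right) = -329751$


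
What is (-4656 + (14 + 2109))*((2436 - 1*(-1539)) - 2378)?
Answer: -4045201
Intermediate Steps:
(-4656 + (14 + 2109))*((2436 - 1*(-1539)) - 2378) = (-4656 + 2123)*((2436 + 1539) - 2378) = -2533*(3975 - 2378) = -2533*1597 = -4045201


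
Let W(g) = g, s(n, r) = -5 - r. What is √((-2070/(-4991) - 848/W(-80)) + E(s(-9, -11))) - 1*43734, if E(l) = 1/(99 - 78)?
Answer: -43734 + 2*√597990/465 ≈ -43731.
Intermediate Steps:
E(l) = 1/21
√((-2070/(-4991) - 848/W(-80)) + E(s(-9, -11))) - 1*43734 = √((-2070/(-4991) - 848/(-80)) + 1/21) - 1*43734 = √((-2070*(-1/4991) - 848*(-1/80)) + 1/21) - 43734 = √((90/217 + 53/5) + 1/21) - 43734 = √(11951/1085 + 1/21) - 43734 = √(5144/465) - 43734 = 2*√597990/465 - 43734 = -43734 + 2*√597990/465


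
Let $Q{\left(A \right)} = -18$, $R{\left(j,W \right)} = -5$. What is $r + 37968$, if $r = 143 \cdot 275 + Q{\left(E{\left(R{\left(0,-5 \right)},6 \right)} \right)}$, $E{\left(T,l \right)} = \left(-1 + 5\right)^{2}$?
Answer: $77275$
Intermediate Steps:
$E{\left(T,l \right)} = 16$ ($E{\left(T,l \right)} = 4^{2} = 16$)
$r = 39307$ ($r = 143 \cdot 275 - 18 = 39325 - 18 = 39307$)
$r + 37968 = 39307 + 37968 = 77275$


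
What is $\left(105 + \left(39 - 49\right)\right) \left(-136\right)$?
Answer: $-12920$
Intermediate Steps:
$\left(105 + \left(39 - 49\right)\right) \left(-136\right) = \left(105 - 10\right) \left(-136\right) = 95 \left(-136\right) = -12920$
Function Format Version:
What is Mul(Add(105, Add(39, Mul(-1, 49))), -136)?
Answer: -12920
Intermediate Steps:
Mul(Add(105, Add(39, Mul(-1, 49))), -136) = Mul(Add(105, Add(39, -49)), -136) = Mul(Add(105, -10), -136) = Mul(95, -136) = -12920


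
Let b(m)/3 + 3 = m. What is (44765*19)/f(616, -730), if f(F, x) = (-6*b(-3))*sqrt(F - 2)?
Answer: 850535*sqrt(614)/66312 ≈ 317.82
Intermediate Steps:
b(m) = -9 + 3*m
f(F, x) = 108*sqrt(-2 + F) (f(F, x) = (-6*(-9 + 3*(-3)))*sqrt(F - 2) = (-6*(-9 - 9))*sqrt(-2 + F) = (-6*(-18))*sqrt(-2 + F) = 108*sqrt(-2 + F))
(44765*19)/f(616, -730) = (44765*19)/((108*sqrt(-2 + 616))) = 850535/((108*sqrt(614))) = 850535*(sqrt(614)/66312) = 850535*sqrt(614)/66312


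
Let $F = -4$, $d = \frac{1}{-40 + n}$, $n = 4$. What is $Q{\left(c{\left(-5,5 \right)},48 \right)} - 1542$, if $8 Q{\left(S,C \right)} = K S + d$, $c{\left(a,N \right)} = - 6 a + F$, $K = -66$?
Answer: $- \frac{505873}{288} \approx -1756.5$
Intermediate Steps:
$d = - \frac{1}{36}$ ($d = \frac{1}{-40 + 4} = \frac{1}{-36} = - \frac{1}{36} \approx -0.027778$)
$c{\left(a,N \right)} = -4 - 6 a$ ($c{\left(a,N \right)} = - 6 a - 4 = -4 - 6 a$)
$Q{\left(S,C \right)} = - \frac{1}{288} - \frac{33 S}{4}$ ($Q{\left(S,C \right)} = \frac{- 66 S - \frac{1}{36}}{8} = \frac{- \frac{1}{36} - 66 S}{8} = - \frac{1}{288} - \frac{33 S}{4}$)
$Q{\left(c{\left(-5,5 \right)},48 \right)} - 1542 = \left(- \frac{1}{288} - \frac{33 \left(-4 - -30\right)}{4}\right) - 1542 = \left(- \frac{1}{288} - \frac{33 \left(-4 + 30\right)}{4}\right) - 1542 = \left(- \frac{1}{288} - \frac{429}{2}\right) - 1542 = - \frac{61777}{288} - 1542 = - \frac{505873}{288}$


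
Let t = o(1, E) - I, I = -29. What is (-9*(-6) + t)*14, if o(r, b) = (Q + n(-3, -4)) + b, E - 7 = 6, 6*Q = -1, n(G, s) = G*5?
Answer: 3395/3 ≈ 1131.7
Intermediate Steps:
n(G, s) = 5*G
Q = -⅙ (Q = (⅙)*(-1) = -⅙ ≈ -0.16667)
E = 13 (E = 7 + 6 = 13)
o(r, b) = -91/6 + b (o(r, b) = (-⅙ + 5*(-3)) + b = (-⅙ - 15) + b = -91/6 + b)
t = 161/6 (t = (-91/6 + 13) - 1*(-29) = -13/6 + 29 = 161/6 ≈ 26.833)
(-9*(-6) + t)*14 = (-9*(-6) + 161/6)*14 = (54 + 161/6)*14 = (485/6)*14 = 3395/3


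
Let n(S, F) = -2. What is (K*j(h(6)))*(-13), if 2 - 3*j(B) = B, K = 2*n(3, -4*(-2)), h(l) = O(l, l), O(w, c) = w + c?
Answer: -520/3 ≈ -173.33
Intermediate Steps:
O(w, c) = c + w
h(l) = 2*l (h(l) = l + l = 2*l)
K = -4 (K = 2*(-2) = -4)
j(B) = ⅔ - B/3
(K*j(h(6)))*(-13) = -4*(⅔ - 2*6/3)*(-13) = -4*(⅔ - ⅓*12)*(-13) = -4*(⅔ - 4)*(-13) = -4*(-10/3)*(-13) = (40/3)*(-13) = -520/3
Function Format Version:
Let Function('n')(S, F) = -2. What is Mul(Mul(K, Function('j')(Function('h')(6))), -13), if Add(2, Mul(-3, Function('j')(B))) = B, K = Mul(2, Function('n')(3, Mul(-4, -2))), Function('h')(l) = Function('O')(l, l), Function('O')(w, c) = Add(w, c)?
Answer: Rational(-520, 3) ≈ -173.33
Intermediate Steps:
Function('O')(w, c) = Add(c, w)
Function('h')(l) = Mul(2, l) (Function('h')(l) = Add(l, l) = Mul(2, l))
K = -4 (K = Mul(2, -2) = -4)
Function('j')(B) = Add(Rational(2, 3), Mul(Rational(-1, 3), B))
Mul(Mul(K, Function('j')(Function('h')(6))), -13) = Mul(Mul(-4, Add(Rational(2, 3), Mul(Rational(-1, 3), Mul(2, 6)))), -13) = Mul(Mul(-4, Add(Rational(2, 3), Mul(Rational(-1, 3), 12))), -13) = Mul(Mul(-4, Add(Rational(2, 3), -4)), -13) = Mul(Mul(-4, Rational(-10, 3)), -13) = Mul(Rational(40, 3), -13) = Rational(-520, 3)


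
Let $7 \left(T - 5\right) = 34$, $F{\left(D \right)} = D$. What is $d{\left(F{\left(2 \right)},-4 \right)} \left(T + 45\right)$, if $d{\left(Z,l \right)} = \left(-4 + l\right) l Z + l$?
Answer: $\frac{23040}{7} \approx 3291.4$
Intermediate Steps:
$T = \frac{69}{7}$ ($T = 5 + \frac{1}{7} \cdot 34 = 5 + \frac{34}{7} = \frac{69}{7} \approx 9.8571$)
$d{\left(Z,l \right)} = l + Z l \left(-4 + l\right)$ ($d{\left(Z,l \right)} = l \left(-4 + l\right) Z + l = Z l \left(-4 + l\right) + l = l + Z l \left(-4 + l\right)$)
$d{\left(F{\left(2 \right)},-4 \right)} \left(T + 45\right) = - 4 \left(1 - 8 + 2 \left(-4\right)\right) \left(\frac{69}{7} + 45\right) = - 4 \left(1 - 8 - 8\right) \frac{384}{7} = \left(-4\right) \left(-15\right) \frac{384}{7} = 60 \cdot \frac{384}{7} = \frac{23040}{7}$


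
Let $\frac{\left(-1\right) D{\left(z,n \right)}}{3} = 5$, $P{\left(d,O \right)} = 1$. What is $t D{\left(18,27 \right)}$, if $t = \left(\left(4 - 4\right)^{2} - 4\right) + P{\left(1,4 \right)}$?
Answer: $45$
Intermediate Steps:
$D{\left(z,n \right)} = -15$ ($D{\left(z,n \right)} = \left(-3\right) 5 = -15$)
$t = -3$ ($t = \left(\left(4 - 4\right)^{2} - 4\right) + 1 = \left(0^{2} - 4\right) + 1 = \left(0 - 4\right) + 1 = -4 + 1 = -3$)
$t D{\left(18,27 \right)} = \left(-3\right) \left(-15\right) = 45$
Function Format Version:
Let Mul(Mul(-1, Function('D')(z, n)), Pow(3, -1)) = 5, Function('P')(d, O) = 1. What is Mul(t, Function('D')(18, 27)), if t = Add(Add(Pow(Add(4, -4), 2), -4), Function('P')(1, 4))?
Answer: 45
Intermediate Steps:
Function('D')(z, n) = -15 (Function('D')(z, n) = Mul(-3, 5) = -15)
t = -3 (t = Add(Add(Pow(Add(4, -4), 2), -4), 1) = Add(Add(Pow(0, 2), -4), 1) = Add(Add(0, -4), 1) = Add(-4, 1) = -3)
Mul(t, Function('D')(18, 27)) = Mul(-3, -15) = 45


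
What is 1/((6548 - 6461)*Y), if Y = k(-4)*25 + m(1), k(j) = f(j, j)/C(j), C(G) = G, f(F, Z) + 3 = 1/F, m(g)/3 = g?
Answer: 16/32451 ≈ 0.00049305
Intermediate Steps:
m(g) = 3*g
f(F, Z) = -3 + 1/F
k(j) = (-3 + 1/j)/j
Y = 373/16 (Y = ((1 - 3*(-4))/(-4)²)*25 + 3*1 = ((1 + 12)/16)*25 + 3 = ((1/16)*13)*25 + 3 = (13/16)*25 + 3 = 325/16 + 3 = 373/16 ≈ 23.313)
1/((6548 - 6461)*Y) = 1/((6548 - 6461)*(373/16)) = (16/373)/87 = (1/87)*(16/373) = 16/32451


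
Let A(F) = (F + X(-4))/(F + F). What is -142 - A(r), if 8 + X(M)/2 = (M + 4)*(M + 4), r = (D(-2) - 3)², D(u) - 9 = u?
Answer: -142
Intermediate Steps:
D(u) = 9 + u
r = 16 (r = ((9 - 2) - 3)² = (7 - 3)² = 4² = 16)
X(M) = -16 + 2*(4 + M)² (X(M) = -16 + 2*((M + 4)*(M + 4)) = -16 + 2*((4 + M)*(4 + M)) = -16 + 2*(4 + M)²)
A(F) = (-16 + F)/(2*F) (A(F) = (F + (-16 + 2*(4 - 4)²))/(F + F) = (F + (-16 + 2*0²))/((2*F)) = (F + (-16 + 2*0))*(1/(2*F)) = (F + (-16 + 0))*(1/(2*F)) = (F - 16)*(1/(2*F)) = (-16 + F)*(1/(2*F)) = (-16 + F)/(2*F))
-142 - A(r) = -142 - (-16 + 16)/(2*16) = -142 - 0/(2*16) = -142 - 1*0 = -142 + 0 = -142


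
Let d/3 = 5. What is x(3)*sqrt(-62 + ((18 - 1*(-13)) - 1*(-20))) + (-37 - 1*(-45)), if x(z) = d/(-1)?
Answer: 8 - 15*I*sqrt(11) ≈ 8.0 - 49.749*I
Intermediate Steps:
d = 15 (d = 3*5 = 15)
x(z) = -15 (x(z) = 15/(-1) = 15*(-1) = -15)
x(3)*sqrt(-62 + ((18 - 1*(-13)) - 1*(-20))) + (-37 - 1*(-45)) = -15*sqrt(-62 + ((18 - 1*(-13)) - 1*(-20))) + (-37 - 1*(-45)) = -15*sqrt(-62 + ((18 + 13) + 20)) + (-37 + 45) = -15*sqrt(-62 + (31 + 20)) + 8 = -15*sqrt(-62 + 51) + 8 = -15*I*sqrt(11) + 8 = 8 - 15*I*sqrt(11)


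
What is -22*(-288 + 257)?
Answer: 682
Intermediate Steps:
-22*(-288 + 257) = -22*(-31) = 682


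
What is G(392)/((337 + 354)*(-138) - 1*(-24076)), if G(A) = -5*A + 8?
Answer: 976/35641 ≈ 0.027384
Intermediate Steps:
G(A) = 8 - 5*A
G(392)/((337 + 354)*(-138) - 1*(-24076)) = (8 - 5*392)/((337 + 354)*(-138) - 1*(-24076)) = (8 - 1960)/(691*(-138) + 24076) = -1952/(-95358 + 24076) = -1952/(-71282) = -1952*(-1/71282) = 976/35641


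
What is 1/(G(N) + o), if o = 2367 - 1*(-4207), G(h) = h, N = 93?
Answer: 1/6667 ≈ 0.00014999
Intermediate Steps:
o = 6574 (o = 2367 + 4207 = 6574)
1/(G(N) + o) = 1/(93 + 6574) = 1/6667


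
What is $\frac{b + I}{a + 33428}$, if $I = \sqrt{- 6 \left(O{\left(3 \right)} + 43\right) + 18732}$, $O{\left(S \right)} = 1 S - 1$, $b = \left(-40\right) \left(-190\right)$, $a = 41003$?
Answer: $\frac{7600}{74431} + \frac{\sqrt{18462}}{74431} \approx 0.10393$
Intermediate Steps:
$b = 7600$
$O{\left(S \right)} = -1 + S$ ($O{\left(S \right)} = S - 1 = -1 + S$)
$I = \sqrt{18462}$ ($I = \sqrt{- 6 \left(\left(-1 + 3\right) + 43\right) + 18732} = \sqrt{- 6 \left(2 + 43\right) + 18732} = \sqrt{\left(-6\right) 45 + 18732} = \sqrt{-270 + 18732} = \sqrt{18462} \approx 135.88$)
$\frac{b + I}{a + 33428} = \frac{7600 + \sqrt{18462}}{41003 + 33428} = \frac{7600 + \sqrt{18462}}{74431} = \left(7600 + \sqrt{18462}\right) \frac{1}{74431} = \frac{7600}{74431} + \frac{\sqrt{18462}}{74431}$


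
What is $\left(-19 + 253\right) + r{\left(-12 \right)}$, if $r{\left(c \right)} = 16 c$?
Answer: $42$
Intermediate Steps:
$\left(-19 + 253\right) + r{\left(-12 \right)} = \left(-19 + 253\right) + 16 \left(-12\right) = 234 - 192 = 42$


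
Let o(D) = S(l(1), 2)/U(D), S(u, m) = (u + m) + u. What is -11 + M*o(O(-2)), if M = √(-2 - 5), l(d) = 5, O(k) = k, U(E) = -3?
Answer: -11 - 4*I*√7 ≈ -11.0 - 10.583*I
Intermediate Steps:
M = I*√7 (M = √(-7) = I*√7 ≈ 2.6458*I)
S(u, m) = m + 2*u (S(u, m) = (m + u) + u = m + 2*u)
o(D) = -4 (o(D) = (2 + 2*5)/(-3) = (2 + 10)*(-⅓) = 12*(-⅓) = -4)
-11 + M*o(O(-2)) = -11 + (I*√7)*(-4) = -11 - 4*I*√7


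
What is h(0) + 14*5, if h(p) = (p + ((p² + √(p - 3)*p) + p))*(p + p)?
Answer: 70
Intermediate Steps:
h(p) = 2*p*(p² + 2*p + p*√(-3 + p)) (h(p) = (p + ((p² + √(-3 + p)*p) + p))*(2*p) = (p + ((p² + p*√(-3 + p)) + p))*(2*p) = (p + (p + p² + p*√(-3 + p)))*(2*p) = (p² + 2*p + p*√(-3 + p))*(2*p) = 2*p*(p² + 2*p + p*√(-3 + p)))
h(0) + 14*5 = 2*0²*(2 + 0 + √(-3 + 0)) + 14*5 = 2*0*(2 + 0 + √(-3)) + 70 = 2*0*(2 + 0 + I*√3) + 70 = 2*0*(2 + I*√3) + 70 = 0 + 70 = 70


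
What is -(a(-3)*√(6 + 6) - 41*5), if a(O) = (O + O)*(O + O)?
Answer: 205 - 72*√3 ≈ 80.292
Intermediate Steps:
a(O) = 4*O² (a(O) = (2*O)*(2*O) = 4*O²)
-(a(-3)*√(6 + 6) - 41*5) = -((4*(-3)²)*√(6 + 6) - 41*5) = -((4*9)*√12 - 205) = -(36*(2*√3) - 205) = -(72*√3 - 205) = -(-205 + 72*√3) = 205 - 72*√3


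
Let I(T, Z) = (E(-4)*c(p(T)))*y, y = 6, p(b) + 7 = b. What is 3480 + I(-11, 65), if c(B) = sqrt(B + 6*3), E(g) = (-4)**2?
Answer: 3480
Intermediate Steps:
p(b) = -7 + b
E(g) = 16
c(B) = sqrt(18 + B) (c(B) = sqrt(B + 18) = sqrt(18 + B))
I(T, Z) = 96*sqrt(11 + T) (I(T, Z) = (16*sqrt(18 + (-7 + T)))*6 = (16*sqrt(11 + T))*6 = 96*sqrt(11 + T))
3480 + I(-11, 65) = 3480 + 96*sqrt(11 - 11) = 3480 + 96*sqrt(0) = 3480 + 96*0 = 3480 + 0 = 3480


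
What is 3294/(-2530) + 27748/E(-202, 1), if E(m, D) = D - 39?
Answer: -17581903/24035 ≈ -731.51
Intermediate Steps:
E(m, D) = -39 + D
3294/(-2530) + 27748/E(-202, 1) = 3294/(-2530) + 27748/(-39 + 1) = 3294*(-1/2530) + 27748/(-38) = -1647/1265 + 27748*(-1/38) = -1647/1265 - 13874/19 = -17581903/24035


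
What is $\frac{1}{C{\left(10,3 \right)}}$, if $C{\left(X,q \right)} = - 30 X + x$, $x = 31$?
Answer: $- \frac{1}{269} \approx -0.0037175$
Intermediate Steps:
$C{\left(X,q \right)} = 31 - 30 X$ ($C{\left(X,q \right)} = - 30 X + 31 = 31 - 30 X$)
$\frac{1}{C{\left(10,3 \right)}} = \frac{1}{31 - 300} = \frac{1}{-269} = - \frac{1}{269}$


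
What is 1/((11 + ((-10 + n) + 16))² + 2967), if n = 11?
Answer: 1/3751 ≈ 0.00026660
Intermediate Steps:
1/((11 + ((-10 + n) + 16))² + 2967) = 1/((11 + ((-10 + 11) + 16))² + 2967) = 1/((11 + (1 + 16))² + 2967) = 1/((11 + 17)² + 2967) = 1/(28² + 2967) = 1/(784 + 2967) = 1/3751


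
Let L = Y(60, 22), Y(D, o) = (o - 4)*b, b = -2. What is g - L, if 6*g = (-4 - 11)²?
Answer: 147/2 ≈ 73.500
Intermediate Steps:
g = 75/2 (g = (-4 - 11)²/6 = (⅙)*(-15)² = (⅙)*225 = 75/2 ≈ 37.500)
Y(D, o) = 8 - 2*o (Y(D, o) = (o - 4)*(-2) = (-4 + o)*(-2) = 8 - 2*o)
L = -36 (L = 8 - 2*22 = 8 - 44 = -36)
g - L = 75/2 - 1*(-36) = 75/2 + 36 = 147/2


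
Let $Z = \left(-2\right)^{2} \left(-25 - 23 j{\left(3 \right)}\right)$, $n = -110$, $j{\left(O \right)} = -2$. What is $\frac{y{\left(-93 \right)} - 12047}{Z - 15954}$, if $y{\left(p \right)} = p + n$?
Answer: $\frac{1225}{1587} \approx 0.7719$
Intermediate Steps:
$y{\left(p \right)} = -110 + p$ ($y{\left(p \right)} = p - 110 = -110 + p$)
$Z = 84$ ($Z = \left(-2\right)^{2} \left(-25 - -46\right) = 4 \left(-25 + 46\right) = 4 \cdot 21 = 84$)
$\frac{y{\left(-93 \right)} - 12047}{Z - 15954} = \frac{\left(-110 - 93\right) - 12047}{84 - 15954} = \frac{-203 - 12047}{-15870} = \left(-12250\right) \left(- \frac{1}{15870}\right) = \frac{1225}{1587}$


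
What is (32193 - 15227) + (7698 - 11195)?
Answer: 13469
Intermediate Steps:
(32193 - 15227) + (7698 - 11195) = 16966 - 3497 = 13469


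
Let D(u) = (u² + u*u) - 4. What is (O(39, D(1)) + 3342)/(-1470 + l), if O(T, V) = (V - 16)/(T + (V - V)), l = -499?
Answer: -43440/25597 ≈ -1.6971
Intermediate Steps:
D(u) = -4 + 2*u² (D(u) = (u² + u²) - 4 = 2*u² - 4 = -4 + 2*u²)
O(T, V) = (-16 + V)/T (O(T, V) = (-16 + V)/(T + 0) = (-16 + V)/T)
(O(39, D(1)) + 3342)/(-1470 + l) = ((-16 + (-4 + 2*1²))/39 + 3342)/(-1470 - 499) = ((-16 + (-4 + 2*1))/39 + 3342)/(-1969) = ((-16 + (-4 + 2))/39 + 3342)*(-1/1969) = ((-16 - 2)/39 + 3342)*(-1/1969) = ((1/39)*(-18) + 3342)*(-1/1969) = (-6/13 + 3342)*(-1/1969) = (43440/13)*(-1/1969) = -43440/25597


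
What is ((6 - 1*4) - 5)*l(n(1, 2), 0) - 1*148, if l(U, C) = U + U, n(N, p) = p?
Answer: -160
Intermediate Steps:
l(U, C) = 2*U
((6 - 1*4) - 5)*l(n(1, 2), 0) - 1*148 = ((6 - 1*4) - 5)*(2*2) - 1*148 = ((6 - 4) - 5)*4 - 148 = (2 - 5)*4 - 148 = -3*4 - 148 = -12 - 148 = -160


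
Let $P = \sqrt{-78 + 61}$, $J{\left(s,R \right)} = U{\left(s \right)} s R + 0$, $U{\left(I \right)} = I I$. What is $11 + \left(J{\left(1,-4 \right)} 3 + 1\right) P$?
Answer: $11 - 11 i \sqrt{17} \approx 11.0 - 45.354 i$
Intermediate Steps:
$U{\left(I \right)} = I^{2}$
$J{\left(s,R \right)} = R s^{3}$ ($J{\left(s,R \right)} = s^{2} s R + 0 = s^{3} R + 0 = R s^{3} + 0 = R s^{3}$)
$P = i \sqrt{17}$ ($P = \sqrt{-17} = i \sqrt{17} \approx 4.1231 i$)
$11 + \left(J{\left(1,-4 \right)} 3 + 1\right) P = 11 + \left(- 4 \cdot 1^{3} \cdot 3 + 1\right) i \sqrt{17} = 11 + \left(\left(-4\right) 1 \cdot 3 + 1\right) i \sqrt{17} = 11 + \left(\left(-4\right) 3 + 1\right) i \sqrt{17} = 11 + \left(-12 + 1\right) i \sqrt{17} = 11 - 11 i \sqrt{17}$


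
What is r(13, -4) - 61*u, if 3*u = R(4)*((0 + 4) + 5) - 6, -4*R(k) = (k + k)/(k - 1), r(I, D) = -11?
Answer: 233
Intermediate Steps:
R(k) = -k/(2*(-1 + k)) (R(k) = -(k + k)/(4*(k - 1)) = -2*k/(4*(-1 + k)) = -k/(2*(-1 + k)))
u = -4 (u = ((-1*4/(-2 + 2*4))*((0 + 4) + 5) - 6)/3 = ((-1*4/(-2 + 8))*(4 + 5) - 6)/3 = (-1*4/6*9 - 6)/3 = (-1*4*⅙*9 - 6)/3 = (-⅔*9 - 6)/3 = (-6 - 6)/3 = (⅓)*(-12) = -4)
r(13, -4) - 61*u = -11 - 61*(-4) = -11 + 244 = 233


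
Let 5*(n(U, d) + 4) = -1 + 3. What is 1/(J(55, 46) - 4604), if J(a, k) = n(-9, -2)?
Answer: -5/23038 ≈ -0.00021703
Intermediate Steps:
n(U, d) = -18/5 (n(U, d) = -4 + (-1 + 3)/5 = -4 + (1/5)*2 = -4 + 2/5 = -18/5)
J(a, k) = -18/5
1/(J(55, 46) - 4604) = 1/(-18/5 - 4604) = 1/(-23038/5) = -5/23038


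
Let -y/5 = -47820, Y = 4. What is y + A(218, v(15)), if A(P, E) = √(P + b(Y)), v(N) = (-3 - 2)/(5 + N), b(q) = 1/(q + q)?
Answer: 239100 + √3490/4 ≈ 2.3911e+5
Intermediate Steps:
b(q) = 1/(2*q)
v(N) = -5/(5 + N)
A(P, E) = √(⅛ + P) (A(P, E) = √(P + (½)/4) = √(P + (½)*(¼)) = √(P + ⅛) = √(⅛ + P))
y = 239100 (y = -5*(-47820) = 239100)
y + A(218, v(15)) = 239100 + √(2 + 16*218)/4 = 239100 + √(2 + 3488)/4 = 239100 + √3490/4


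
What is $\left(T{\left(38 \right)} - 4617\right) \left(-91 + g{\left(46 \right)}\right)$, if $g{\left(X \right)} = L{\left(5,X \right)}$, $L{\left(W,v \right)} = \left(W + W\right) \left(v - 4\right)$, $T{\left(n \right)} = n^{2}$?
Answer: $-1043917$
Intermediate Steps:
$L{\left(W,v \right)} = 2 W \left(-4 + v\right)$
$g{\left(X \right)} = -40 + 10 X$ ($g{\left(X \right)} = 2 \cdot 5 \left(-4 + X\right) = -40 + 10 X$)
$\left(T{\left(38 \right)} - 4617\right) \left(-91 + g{\left(46 \right)}\right) = \left(38^{2} - 4617\right) \left(-91 + \left(-40 + 10 \cdot 46\right)\right) = \left(1444 - 4617\right) \left(-91 + \left(-40 + 460\right)\right) = - 3173 \left(-91 + 420\right) = \left(-3173\right) 329 = -1043917$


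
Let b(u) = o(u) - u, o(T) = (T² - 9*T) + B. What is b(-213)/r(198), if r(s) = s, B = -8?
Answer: 47491/198 ≈ 239.85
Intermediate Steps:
o(T) = -8 + T² - 9*T (o(T) = (T² - 9*T) - 8 = -8 + T² - 9*T)
b(u) = -8 + u² - 10*u (b(u) = (-8 + u² - 9*u) - u = -8 + u² - 10*u)
b(-213)/r(198) = (-8 + (-213)² - 10*(-213))/198 = (-8 + 45369 + 2130)*(1/198) = 47491*(1/198) = 47491/198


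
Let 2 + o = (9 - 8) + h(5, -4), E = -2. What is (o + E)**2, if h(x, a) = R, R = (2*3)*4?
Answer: 441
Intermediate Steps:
R = 24 (R = 6*4 = 24)
h(x, a) = 24
o = 23 (o = -2 + ((9 - 8) + 24) = -2 + (1 + 24) = -2 + 25 = 23)
(o + E)**2 = (23 - 2)**2 = 21**2 = 441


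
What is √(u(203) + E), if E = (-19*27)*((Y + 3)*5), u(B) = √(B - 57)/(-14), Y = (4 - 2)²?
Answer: √(-3519180 - 14*√146)/14 ≈ 134.0*I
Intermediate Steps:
Y = 4 (Y = 2² = 4)
u(B) = -√(-57 + B)/14 (u(B) = √(-57 + B)*(-1/14) = -√(-57 + B)/14)
E = -17955 (E = (-19*27)*((4 + 3)*5) = -3591*5 = -513*35 = -17955)
√(u(203) + E) = √(-√(-57 + 203)/14 - 17955) = √(-√146/14 - 17955) = √(-17955 - √146/14)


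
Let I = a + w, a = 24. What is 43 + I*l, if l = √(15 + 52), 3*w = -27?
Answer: 43 + 15*√67 ≈ 165.78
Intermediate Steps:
w = -9 (w = (⅓)*(-27) = -9)
l = √67 ≈ 8.1853
I = 15 (I = 24 - 9 = 15)
43 + I*l = 43 + 15*√67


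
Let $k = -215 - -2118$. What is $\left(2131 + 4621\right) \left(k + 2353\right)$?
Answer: $28736512$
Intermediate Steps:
$k = 1903$ ($k = -215 + 2118 = 1903$)
$\left(2131 + 4621\right) \left(k + 2353\right) = \left(2131 + 4621\right) \left(1903 + 2353\right) = 6752 \cdot 4256 = 28736512$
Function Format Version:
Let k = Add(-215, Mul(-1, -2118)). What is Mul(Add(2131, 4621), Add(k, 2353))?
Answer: 28736512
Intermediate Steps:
k = 1903 (k = Add(-215, 2118) = 1903)
Mul(Add(2131, 4621), Add(k, 2353)) = Mul(Add(2131, 4621), Add(1903, 2353)) = Mul(6752, 4256) = 28736512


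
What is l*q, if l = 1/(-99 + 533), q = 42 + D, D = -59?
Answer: -17/434 ≈ -0.039171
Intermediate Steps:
q = -17 (q = 42 - 59 = -17)
l = 1/434 ≈ 0.0023041
l*q = (1/434)*(-17) = -17/434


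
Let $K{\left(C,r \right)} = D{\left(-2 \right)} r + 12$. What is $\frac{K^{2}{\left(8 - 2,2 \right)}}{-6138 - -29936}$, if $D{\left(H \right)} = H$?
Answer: $\frac{32}{11899} \approx 0.0026893$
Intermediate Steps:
$K{\left(C,r \right)} = 12 - 2 r$ ($K{\left(C,r \right)} = - 2 r + 12 = 12 - 2 r$)
$\frac{K^{2}{\left(8 - 2,2 \right)}}{-6138 - -29936} = \frac{\left(12 - 4\right)^{2}}{-6138 - -29936} = \frac{\left(12 - 4\right)^{2}}{-6138 + 29936} = \frac{8^{2}}{23798} = 64 \cdot \frac{1}{23798} = \frac{32}{11899}$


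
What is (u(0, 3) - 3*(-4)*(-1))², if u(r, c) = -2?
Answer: 196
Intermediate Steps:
(u(0, 3) - 3*(-4)*(-1))² = (-2 - 3*(-4)*(-1))² = (-2 + 12*(-1))² = (-2 - 12)² = (-14)² = 196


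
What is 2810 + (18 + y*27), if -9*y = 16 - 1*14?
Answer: 2822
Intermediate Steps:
y = -2/9 (y = -(16 - 1*14)/9 = -(16 - 14)/9 = -⅑*2 = -2/9 ≈ -0.22222)
2810 + (18 + y*27) = 2810 + (18 - 2/9*27) = 2810 + (18 - 6) = 2810 + 12 = 2822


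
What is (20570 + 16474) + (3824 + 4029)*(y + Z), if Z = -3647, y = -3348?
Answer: -54894691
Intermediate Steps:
(20570 + 16474) + (3824 + 4029)*(y + Z) = (20570 + 16474) + (3824 + 4029)*(-3348 - 3647) = 37044 + 7853*(-6995) = 37044 - 54931735 = -54894691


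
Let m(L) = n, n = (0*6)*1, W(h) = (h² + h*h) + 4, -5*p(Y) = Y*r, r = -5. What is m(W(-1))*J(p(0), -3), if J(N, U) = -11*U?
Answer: 0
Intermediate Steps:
p(Y) = Y (p(Y) = -Y*(-5)/5 = -(-1)*Y = Y)
W(h) = 4 + 2*h² (W(h) = (h² + h²) + 4 = 2*h² + 4 = 4 + 2*h²)
n = 0 (n = 0*1 = 0)
m(L) = 0
m(W(-1))*J(p(0), -3) = 0*(-11*(-3)) = 0*33 = 0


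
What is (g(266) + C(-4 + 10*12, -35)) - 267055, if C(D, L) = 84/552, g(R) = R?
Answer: -12272287/46 ≈ -2.6679e+5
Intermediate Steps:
C(D, L) = 7/46 (C(D, L) = 84*(1/552) = 7/46)
(g(266) + C(-4 + 10*12, -35)) - 267055 = (266 + 7/46) - 267055 = 12243/46 - 267055 = -12272287/46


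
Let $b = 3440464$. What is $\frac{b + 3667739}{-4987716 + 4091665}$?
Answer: $- \frac{7108203}{896051} \approx -7.9328$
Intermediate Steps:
$\frac{b + 3667739}{-4987716 + 4091665} = \frac{3440464 + 3667739}{-4987716 + 4091665} = \frac{7108203}{-896051} = 7108203 \left(- \frac{1}{896051}\right) = - \frac{7108203}{896051}$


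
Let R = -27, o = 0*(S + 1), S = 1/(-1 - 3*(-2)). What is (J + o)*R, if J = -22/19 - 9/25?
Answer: 19467/475 ≈ 40.983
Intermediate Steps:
S = ⅕ (S = 1/(-1 + 6) = 1/5 = ⅕ ≈ 0.20000)
o = 0 (o = 0*(⅕ + 1) = 0*(6/5) = 0)
J = -721/475 (J = -22*1/19 - 9*1/25 = -22/19 - 9/25 = -721/475 ≈ -1.5179)
(J + o)*R = (-721/475 + 0)*(-27) = -721/475*(-27) = 19467/475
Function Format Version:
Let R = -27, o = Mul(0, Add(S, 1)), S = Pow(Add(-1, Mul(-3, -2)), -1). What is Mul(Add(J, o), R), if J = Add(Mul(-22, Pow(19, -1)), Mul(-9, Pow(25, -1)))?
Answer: Rational(19467, 475) ≈ 40.983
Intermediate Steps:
S = Rational(1, 5) (S = Pow(Add(-1, 6), -1) = Pow(5, -1) = Rational(1, 5) ≈ 0.20000)
o = 0 (o = Mul(0, Add(Rational(1, 5), 1)) = Mul(0, Rational(6, 5)) = 0)
J = Rational(-721, 475) (J = Add(Mul(-22, Rational(1, 19)), Mul(-9, Rational(1, 25))) = Add(Rational(-22, 19), Rational(-9, 25)) = Rational(-721, 475) ≈ -1.5179)
Mul(Add(J, o), R) = Mul(Add(Rational(-721, 475), 0), -27) = Mul(Rational(-721, 475), -27) = Rational(19467, 475)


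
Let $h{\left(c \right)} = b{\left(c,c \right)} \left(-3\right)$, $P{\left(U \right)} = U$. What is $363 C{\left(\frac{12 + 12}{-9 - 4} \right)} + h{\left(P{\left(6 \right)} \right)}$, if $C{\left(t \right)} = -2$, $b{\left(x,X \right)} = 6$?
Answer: $-744$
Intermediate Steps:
$h{\left(c \right)} = -18$ ($h{\left(c \right)} = 6 \left(-3\right) = -18$)
$363 C{\left(\frac{12 + 12}{-9 - 4} \right)} + h{\left(P{\left(6 \right)} \right)} = 363 \left(-2\right) - 18 = -726 - 18 = -744$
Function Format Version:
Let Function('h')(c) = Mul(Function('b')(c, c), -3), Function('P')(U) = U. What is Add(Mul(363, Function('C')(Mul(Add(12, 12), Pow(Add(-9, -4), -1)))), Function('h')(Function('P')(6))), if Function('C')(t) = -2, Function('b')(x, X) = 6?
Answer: -744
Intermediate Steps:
Function('h')(c) = -18 (Function('h')(c) = Mul(6, -3) = -18)
Add(Mul(363, Function('C')(Mul(Add(12, 12), Pow(Add(-9, -4), -1)))), Function('h')(Function('P')(6))) = Add(Mul(363, -2), -18) = Add(-726, -18) = -744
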